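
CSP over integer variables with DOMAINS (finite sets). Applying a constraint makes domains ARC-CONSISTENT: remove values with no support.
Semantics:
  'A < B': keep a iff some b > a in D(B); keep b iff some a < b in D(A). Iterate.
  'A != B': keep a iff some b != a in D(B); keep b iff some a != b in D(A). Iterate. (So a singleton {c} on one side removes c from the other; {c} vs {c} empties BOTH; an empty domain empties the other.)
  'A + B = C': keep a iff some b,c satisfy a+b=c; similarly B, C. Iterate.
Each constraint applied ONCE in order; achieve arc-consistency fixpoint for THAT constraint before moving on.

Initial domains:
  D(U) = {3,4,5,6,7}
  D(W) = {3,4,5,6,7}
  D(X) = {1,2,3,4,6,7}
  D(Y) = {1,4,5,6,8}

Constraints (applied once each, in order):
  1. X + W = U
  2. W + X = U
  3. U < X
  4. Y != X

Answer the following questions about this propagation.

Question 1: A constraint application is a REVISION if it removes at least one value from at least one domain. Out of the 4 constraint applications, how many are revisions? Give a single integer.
Answer: 3

Derivation:
Constraint 1 (X + W = U) on D(X)={1,2,3,4,6,7} D(W)={3,4,5,6,7} D(U)={3,4,5,6,7}: X {1,2,3,4,6,7}->{1,2,3,4}; W {3,4,5,6,7}->{3,4,5,6}; U {3,4,5,6,7}->{4,5,6,7} => REVISION
Constraint 2 (W + X = U) on D(W)={3,4,5,6} D(X)={1,2,3,4} D(U)={4,5,6,7}: no change => not a revision
Constraint 3 (U < X) on D(U)={4,5,6,7} D(X)={1,2,3,4}: U {4,5,6,7}->{}; X {1,2,3,4}->{} => REVISION
Constraint 4 (Y != X) on D(Y)={1,4,5,6,8} D(X)={}: Y {1,4,5,6,8}->{} => REVISION
Total revisions = 3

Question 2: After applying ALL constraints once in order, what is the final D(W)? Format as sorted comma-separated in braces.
Answer: {3,4,5,6}

Derivation:
Constraint 1 (X + W = U) on D(X)={1,2,3,4,6,7} D(W)={3,4,5,6,7} D(U)={3,4,5,6,7}: X {1,2,3,4,6,7}->{1,2,3,4}; W {3,4,5,6,7}->{3,4,5,6}; U {3,4,5,6,7}->{4,5,6,7}
Constraint 2 (W + X = U) on D(W)={3,4,5,6} D(X)={1,2,3,4} D(U)={4,5,6,7}: no change
Constraint 3 (U < X) on D(U)={4,5,6,7} D(X)={1,2,3,4}: U {4,5,6,7}->{}; X {1,2,3,4}->{}
Constraint 4 (Y != X) on D(Y)={1,4,5,6,8} D(X)={}: Y {1,4,5,6,8}->{}
So after all 4 constraints: D(W) = {3,4,5,6}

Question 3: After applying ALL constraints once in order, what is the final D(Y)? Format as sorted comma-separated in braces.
Answer: {}

Derivation:
Constraint 1 (X + W = U) on D(X)={1,2,3,4,6,7} D(W)={3,4,5,6,7} D(U)={3,4,5,6,7}: X {1,2,3,4,6,7}->{1,2,3,4}; W {3,4,5,6,7}->{3,4,5,6}; U {3,4,5,6,7}->{4,5,6,7}
Constraint 2 (W + X = U) on D(W)={3,4,5,6} D(X)={1,2,3,4} D(U)={4,5,6,7}: no change
Constraint 3 (U < X) on D(U)={4,5,6,7} D(X)={1,2,3,4}: U {4,5,6,7}->{}; X {1,2,3,4}->{}
Constraint 4 (Y != X) on D(Y)={1,4,5,6,8} D(X)={}: Y {1,4,5,6,8}->{}
So after all 4 constraints: D(Y) = {}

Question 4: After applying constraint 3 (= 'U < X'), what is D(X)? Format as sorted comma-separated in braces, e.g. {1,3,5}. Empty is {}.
Answer: {}

Derivation:
Constraint 1 (X + W = U) on D(X)={1,2,3,4,6,7} D(W)={3,4,5,6,7} D(U)={3,4,5,6,7}: X {1,2,3,4,6,7}->{1,2,3,4}; W {3,4,5,6,7}->{3,4,5,6}; U {3,4,5,6,7}->{4,5,6,7}
Constraint 2 (W + X = U) on D(W)={3,4,5,6} D(X)={1,2,3,4} D(U)={4,5,6,7}: no change
Constraint 3 (U < X) on D(U)={4,5,6,7} D(X)={1,2,3,4}: U {4,5,6,7}->{}; X {1,2,3,4}->{}
So after constraint 3: D(X) = {}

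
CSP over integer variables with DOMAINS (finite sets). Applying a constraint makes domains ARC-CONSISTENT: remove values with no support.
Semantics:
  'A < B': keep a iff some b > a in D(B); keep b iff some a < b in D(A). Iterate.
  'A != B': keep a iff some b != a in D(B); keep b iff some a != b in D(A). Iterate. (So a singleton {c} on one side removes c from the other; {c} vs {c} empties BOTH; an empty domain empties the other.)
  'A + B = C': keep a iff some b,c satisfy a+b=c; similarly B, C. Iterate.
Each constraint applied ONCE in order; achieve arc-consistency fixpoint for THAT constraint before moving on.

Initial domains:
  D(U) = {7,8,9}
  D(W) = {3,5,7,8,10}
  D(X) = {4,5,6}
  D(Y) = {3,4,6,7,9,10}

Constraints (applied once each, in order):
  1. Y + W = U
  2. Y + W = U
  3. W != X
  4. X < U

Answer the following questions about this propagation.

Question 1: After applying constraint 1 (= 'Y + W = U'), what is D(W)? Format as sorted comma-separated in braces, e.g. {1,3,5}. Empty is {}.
Constraint 1 (Y + W = U) on D(Y)={3,4,6,7,9,10} D(W)={3,5,7,8,10} D(U)={7,8,9}: Y {3,4,6,7,9,10}->{3,4,6}; W {3,5,7,8,10}->{3,5}
So after constraint 1: D(W) = {3,5}

Answer: {3,5}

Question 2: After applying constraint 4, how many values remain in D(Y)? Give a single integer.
Answer: 3

Derivation:
Constraint 1 (Y + W = U) on D(Y)={3,4,6,7,9,10} D(W)={3,5,7,8,10} D(U)={7,8,9}: Y {3,4,6,7,9,10}->{3,4,6}; W {3,5,7,8,10}->{3,5}
Constraint 2 (Y + W = U) on D(Y)={3,4,6} D(W)={3,5} D(U)={7,8,9}: no change
Constraint 3 (W != X) on D(W)={3,5} D(X)={4,5,6}: no change
Constraint 4 (X < U) on D(X)={4,5,6} D(U)={7,8,9}: no change
So after constraint 4: D(Y)={3,4,6}, size = 3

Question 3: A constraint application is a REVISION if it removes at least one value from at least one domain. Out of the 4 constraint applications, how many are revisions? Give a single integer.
Answer: 1

Derivation:
Constraint 1 (Y + W = U) on D(Y)={3,4,6,7,9,10} D(W)={3,5,7,8,10} D(U)={7,8,9}: Y {3,4,6,7,9,10}->{3,4,6}; W {3,5,7,8,10}->{3,5} => REVISION
Constraint 2 (Y + W = U) on D(Y)={3,4,6} D(W)={3,5} D(U)={7,8,9}: no change => not a revision
Constraint 3 (W != X) on D(W)={3,5} D(X)={4,5,6}: no change => not a revision
Constraint 4 (X < U) on D(X)={4,5,6} D(U)={7,8,9}: no change => not a revision
Total revisions = 1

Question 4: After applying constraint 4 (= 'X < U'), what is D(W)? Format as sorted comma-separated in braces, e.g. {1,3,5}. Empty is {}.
Answer: {3,5}

Derivation:
Constraint 1 (Y + W = U) on D(Y)={3,4,6,7,9,10} D(W)={3,5,7,8,10} D(U)={7,8,9}: Y {3,4,6,7,9,10}->{3,4,6}; W {3,5,7,8,10}->{3,5}
Constraint 2 (Y + W = U) on D(Y)={3,4,6} D(W)={3,5} D(U)={7,8,9}: no change
Constraint 3 (W != X) on D(W)={3,5} D(X)={4,5,6}: no change
Constraint 4 (X < U) on D(X)={4,5,6} D(U)={7,8,9}: no change
So after constraint 4: D(W) = {3,5}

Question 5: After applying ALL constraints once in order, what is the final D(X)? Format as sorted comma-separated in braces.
Answer: {4,5,6}

Derivation:
Constraint 1 (Y + W = U) on D(Y)={3,4,6,7,9,10} D(W)={3,5,7,8,10} D(U)={7,8,9}: Y {3,4,6,7,9,10}->{3,4,6}; W {3,5,7,8,10}->{3,5}
Constraint 2 (Y + W = U) on D(Y)={3,4,6} D(W)={3,5} D(U)={7,8,9}: no change
Constraint 3 (W != X) on D(W)={3,5} D(X)={4,5,6}: no change
Constraint 4 (X < U) on D(X)={4,5,6} D(U)={7,8,9}: no change
So after all 4 constraints: D(X) = {4,5,6}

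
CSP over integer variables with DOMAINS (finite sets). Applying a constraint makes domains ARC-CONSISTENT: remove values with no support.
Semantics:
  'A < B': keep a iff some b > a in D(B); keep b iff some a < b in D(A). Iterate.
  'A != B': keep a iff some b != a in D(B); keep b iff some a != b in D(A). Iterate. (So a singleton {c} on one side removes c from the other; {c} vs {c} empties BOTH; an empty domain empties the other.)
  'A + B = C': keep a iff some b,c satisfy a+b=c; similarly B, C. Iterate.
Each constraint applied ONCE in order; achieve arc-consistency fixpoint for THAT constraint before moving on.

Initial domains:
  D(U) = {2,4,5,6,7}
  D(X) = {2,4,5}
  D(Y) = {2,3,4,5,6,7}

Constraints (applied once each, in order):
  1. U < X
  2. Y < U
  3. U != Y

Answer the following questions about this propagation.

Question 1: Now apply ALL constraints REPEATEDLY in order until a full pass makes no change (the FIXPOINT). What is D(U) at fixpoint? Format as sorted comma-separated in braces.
Answer: {4}

Derivation:
pass 0 (initial): D(U)={2,4,5,6,7}
pass 1: U {2,4,5,6,7}->{4}; X {2,4,5}->{4,5}; Y {2,3,4,5,6,7}->{2,3}
pass 2: X {4,5}->{5}
pass 3: no change
Fixpoint after 3 passes: D(U) = {4}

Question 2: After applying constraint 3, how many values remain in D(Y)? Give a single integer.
Constraint 1 (U < X) on D(U)={2,4,5,6,7} D(X)={2,4,5}: U {2,4,5,6,7}->{2,4}; X {2,4,5}->{4,5}
Constraint 2 (Y < U) on D(Y)={2,3,4,5,6,7} D(U)={2,4}: Y {2,3,4,5,6,7}->{2,3}; U {2,4}->{4}
Constraint 3 (U != Y) on D(U)={4} D(Y)={2,3}: no change
So after constraint 3: D(Y)={2,3}, size = 2

Answer: 2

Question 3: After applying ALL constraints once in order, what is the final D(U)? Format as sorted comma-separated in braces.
Answer: {4}

Derivation:
Constraint 1 (U < X) on D(U)={2,4,5,6,7} D(X)={2,4,5}: U {2,4,5,6,7}->{2,4}; X {2,4,5}->{4,5}
Constraint 2 (Y < U) on D(Y)={2,3,4,5,6,7} D(U)={2,4}: Y {2,3,4,5,6,7}->{2,3}; U {2,4}->{4}
Constraint 3 (U != Y) on D(U)={4} D(Y)={2,3}: no change
So after all 3 constraints: D(U) = {4}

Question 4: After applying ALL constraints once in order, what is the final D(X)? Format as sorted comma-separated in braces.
Answer: {4,5}

Derivation:
Constraint 1 (U < X) on D(U)={2,4,5,6,7} D(X)={2,4,5}: U {2,4,5,6,7}->{2,4}; X {2,4,5}->{4,5}
Constraint 2 (Y < U) on D(Y)={2,3,4,5,6,7} D(U)={2,4}: Y {2,3,4,5,6,7}->{2,3}; U {2,4}->{4}
Constraint 3 (U != Y) on D(U)={4} D(Y)={2,3}: no change
So after all 3 constraints: D(X) = {4,5}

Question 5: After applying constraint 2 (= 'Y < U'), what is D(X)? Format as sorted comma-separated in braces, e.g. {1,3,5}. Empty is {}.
Answer: {4,5}

Derivation:
Constraint 1 (U < X) on D(U)={2,4,5,6,7} D(X)={2,4,5}: U {2,4,5,6,7}->{2,4}; X {2,4,5}->{4,5}
Constraint 2 (Y < U) on D(Y)={2,3,4,5,6,7} D(U)={2,4}: Y {2,3,4,5,6,7}->{2,3}; U {2,4}->{4}
So after constraint 2: D(X) = {4,5}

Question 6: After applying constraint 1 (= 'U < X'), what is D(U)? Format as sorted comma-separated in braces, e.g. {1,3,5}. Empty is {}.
Constraint 1 (U < X) on D(U)={2,4,5,6,7} D(X)={2,4,5}: U {2,4,5,6,7}->{2,4}; X {2,4,5}->{4,5}
So after constraint 1: D(U) = {2,4}

Answer: {2,4}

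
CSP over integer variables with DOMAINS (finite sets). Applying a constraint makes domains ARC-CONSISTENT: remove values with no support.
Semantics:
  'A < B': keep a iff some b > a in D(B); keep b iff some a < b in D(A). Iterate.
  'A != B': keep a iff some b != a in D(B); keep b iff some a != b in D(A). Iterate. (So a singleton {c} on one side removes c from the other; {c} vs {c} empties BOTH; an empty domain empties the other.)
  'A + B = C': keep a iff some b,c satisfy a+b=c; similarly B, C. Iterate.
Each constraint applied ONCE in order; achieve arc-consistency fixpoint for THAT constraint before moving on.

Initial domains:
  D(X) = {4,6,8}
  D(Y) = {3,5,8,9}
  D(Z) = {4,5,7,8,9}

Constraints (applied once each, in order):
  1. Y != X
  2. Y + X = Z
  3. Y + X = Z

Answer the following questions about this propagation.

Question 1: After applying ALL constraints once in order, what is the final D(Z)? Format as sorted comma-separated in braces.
Constraint 1 (Y != X) on D(Y)={3,5,8,9} D(X)={4,6,8}: no change
Constraint 2 (Y + X = Z) on D(Y)={3,5,8,9} D(X)={4,6,8} D(Z)={4,5,7,8,9}: Y {3,5,8,9}->{3,5}; X {4,6,8}->{4,6}; Z {4,5,7,8,9}->{7,9}
Constraint 3 (Y + X = Z) on D(Y)={3,5} D(X)={4,6} D(Z)={7,9}: no change
So after all 3 constraints: D(Z) = {7,9}

Answer: {7,9}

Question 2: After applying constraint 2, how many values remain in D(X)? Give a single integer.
Answer: 2

Derivation:
Constraint 1 (Y != X) on D(Y)={3,5,8,9} D(X)={4,6,8}: no change
Constraint 2 (Y + X = Z) on D(Y)={3,5,8,9} D(X)={4,6,8} D(Z)={4,5,7,8,9}: Y {3,5,8,9}->{3,5}; X {4,6,8}->{4,6}; Z {4,5,7,8,9}->{7,9}
So after constraint 2: D(X)={4,6}, size = 2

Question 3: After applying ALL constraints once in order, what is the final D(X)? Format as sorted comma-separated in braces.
Answer: {4,6}

Derivation:
Constraint 1 (Y != X) on D(Y)={3,5,8,9} D(X)={4,6,8}: no change
Constraint 2 (Y + X = Z) on D(Y)={3,5,8,9} D(X)={4,6,8} D(Z)={4,5,7,8,9}: Y {3,5,8,9}->{3,5}; X {4,6,8}->{4,6}; Z {4,5,7,8,9}->{7,9}
Constraint 3 (Y + X = Z) on D(Y)={3,5} D(X)={4,6} D(Z)={7,9}: no change
So after all 3 constraints: D(X) = {4,6}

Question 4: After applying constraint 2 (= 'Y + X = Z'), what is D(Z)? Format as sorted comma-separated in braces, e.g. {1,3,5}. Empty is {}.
Answer: {7,9}

Derivation:
Constraint 1 (Y != X) on D(Y)={3,5,8,9} D(X)={4,6,8}: no change
Constraint 2 (Y + X = Z) on D(Y)={3,5,8,9} D(X)={4,6,8} D(Z)={4,5,7,8,9}: Y {3,5,8,9}->{3,5}; X {4,6,8}->{4,6}; Z {4,5,7,8,9}->{7,9}
So after constraint 2: D(Z) = {7,9}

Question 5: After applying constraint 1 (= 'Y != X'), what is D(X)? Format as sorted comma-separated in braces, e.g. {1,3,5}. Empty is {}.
Constraint 1 (Y != X) on D(Y)={3,5,8,9} D(X)={4,6,8}: no change
So after constraint 1: D(X) = {4,6,8}

Answer: {4,6,8}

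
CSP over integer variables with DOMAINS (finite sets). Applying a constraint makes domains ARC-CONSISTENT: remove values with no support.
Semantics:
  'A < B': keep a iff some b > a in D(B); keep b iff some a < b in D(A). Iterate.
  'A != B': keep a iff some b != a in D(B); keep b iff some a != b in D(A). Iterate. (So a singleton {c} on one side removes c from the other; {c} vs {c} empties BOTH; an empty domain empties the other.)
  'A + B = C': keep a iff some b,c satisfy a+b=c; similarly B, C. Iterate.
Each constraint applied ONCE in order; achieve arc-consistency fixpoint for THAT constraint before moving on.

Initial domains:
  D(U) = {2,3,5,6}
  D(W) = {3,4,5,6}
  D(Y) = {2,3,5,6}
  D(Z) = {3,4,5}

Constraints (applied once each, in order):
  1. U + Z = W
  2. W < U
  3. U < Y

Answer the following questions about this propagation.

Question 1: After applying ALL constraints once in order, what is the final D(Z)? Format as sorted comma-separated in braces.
Answer: {3,4}

Derivation:
Constraint 1 (U + Z = W) on D(U)={2,3,5,6} D(Z)={3,4,5} D(W)={3,4,5,6}: U {2,3,5,6}->{2,3}; Z {3,4,5}->{3,4}; W {3,4,5,6}->{5,6}
Constraint 2 (W < U) on D(W)={5,6} D(U)={2,3}: W {5,6}->{}; U {2,3}->{}
Constraint 3 (U < Y) on D(U)={} D(Y)={2,3,5,6}: Y {2,3,5,6}->{}
So after all 3 constraints: D(Z) = {3,4}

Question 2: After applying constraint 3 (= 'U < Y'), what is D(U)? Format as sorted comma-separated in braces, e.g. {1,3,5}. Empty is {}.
Constraint 1 (U + Z = W) on D(U)={2,3,5,6} D(Z)={3,4,5} D(W)={3,4,5,6}: U {2,3,5,6}->{2,3}; Z {3,4,5}->{3,4}; W {3,4,5,6}->{5,6}
Constraint 2 (W < U) on D(W)={5,6} D(U)={2,3}: W {5,6}->{}; U {2,3}->{}
Constraint 3 (U < Y) on D(U)={} D(Y)={2,3,5,6}: Y {2,3,5,6}->{}
So after constraint 3: D(U) = {}

Answer: {}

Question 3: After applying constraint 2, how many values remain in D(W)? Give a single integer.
Constraint 1 (U + Z = W) on D(U)={2,3,5,6} D(Z)={3,4,5} D(W)={3,4,5,6}: U {2,3,5,6}->{2,3}; Z {3,4,5}->{3,4}; W {3,4,5,6}->{5,6}
Constraint 2 (W < U) on D(W)={5,6} D(U)={2,3}: W {5,6}->{}; U {2,3}->{}
So after constraint 2: D(W)={}, size = 0

Answer: 0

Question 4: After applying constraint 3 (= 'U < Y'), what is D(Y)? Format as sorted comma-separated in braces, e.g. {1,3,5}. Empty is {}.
Constraint 1 (U + Z = W) on D(U)={2,3,5,6} D(Z)={3,4,5} D(W)={3,4,5,6}: U {2,3,5,6}->{2,3}; Z {3,4,5}->{3,4}; W {3,4,5,6}->{5,6}
Constraint 2 (W < U) on D(W)={5,6} D(U)={2,3}: W {5,6}->{}; U {2,3}->{}
Constraint 3 (U < Y) on D(U)={} D(Y)={2,3,5,6}: Y {2,3,5,6}->{}
So after constraint 3: D(Y) = {}

Answer: {}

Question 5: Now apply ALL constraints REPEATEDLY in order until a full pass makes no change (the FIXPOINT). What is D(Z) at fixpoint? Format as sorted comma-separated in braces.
pass 0 (initial): D(Z)={3,4,5}
pass 1: U {2,3,5,6}->{}; W {3,4,5,6}->{}; Y {2,3,5,6}->{}; Z {3,4,5}->{3,4}
pass 2: Z {3,4}->{}
pass 3: no change
Fixpoint after 3 passes: D(Z) = {}

Answer: {}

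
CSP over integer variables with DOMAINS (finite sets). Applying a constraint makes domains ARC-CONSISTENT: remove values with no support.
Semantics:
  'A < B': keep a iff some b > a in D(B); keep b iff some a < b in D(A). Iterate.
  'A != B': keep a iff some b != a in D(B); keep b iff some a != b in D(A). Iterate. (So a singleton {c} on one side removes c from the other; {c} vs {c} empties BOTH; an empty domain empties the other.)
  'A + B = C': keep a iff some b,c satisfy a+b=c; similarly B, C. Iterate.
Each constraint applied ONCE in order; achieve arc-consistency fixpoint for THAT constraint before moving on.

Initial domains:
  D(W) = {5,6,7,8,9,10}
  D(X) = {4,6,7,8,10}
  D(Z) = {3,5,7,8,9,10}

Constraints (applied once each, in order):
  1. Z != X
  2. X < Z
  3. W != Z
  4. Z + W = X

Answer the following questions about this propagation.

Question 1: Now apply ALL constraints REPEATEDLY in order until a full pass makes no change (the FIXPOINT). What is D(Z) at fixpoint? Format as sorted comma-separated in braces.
Answer: {}

Derivation:
pass 0 (initial): D(Z)={3,5,7,8,9,10}
pass 1: W {5,6,7,8,9,10}->{}; X {4,6,7,8,10}->{}; Z {3,5,7,8,9,10}->{}
pass 2: no change
Fixpoint after 2 passes: D(Z) = {}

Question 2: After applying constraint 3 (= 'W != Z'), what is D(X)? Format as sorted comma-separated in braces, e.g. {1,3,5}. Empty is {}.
Answer: {4,6,7,8}

Derivation:
Constraint 1 (Z != X) on D(Z)={3,5,7,8,9,10} D(X)={4,6,7,8,10}: no change
Constraint 2 (X < Z) on D(X)={4,6,7,8,10} D(Z)={3,5,7,8,9,10}: X {4,6,7,8,10}->{4,6,7,8}; Z {3,5,7,8,9,10}->{5,7,8,9,10}
Constraint 3 (W != Z) on D(W)={5,6,7,8,9,10} D(Z)={5,7,8,9,10}: no change
So after constraint 3: D(X) = {4,6,7,8}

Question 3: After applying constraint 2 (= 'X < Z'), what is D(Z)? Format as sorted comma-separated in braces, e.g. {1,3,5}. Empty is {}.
Answer: {5,7,8,9,10}

Derivation:
Constraint 1 (Z != X) on D(Z)={3,5,7,8,9,10} D(X)={4,6,7,8,10}: no change
Constraint 2 (X < Z) on D(X)={4,6,7,8,10} D(Z)={3,5,7,8,9,10}: X {4,6,7,8,10}->{4,6,7,8}; Z {3,5,7,8,9,10}->{5,7,8,9,10}
So after constraint 2: D(Z) = {5,7,8,9,10}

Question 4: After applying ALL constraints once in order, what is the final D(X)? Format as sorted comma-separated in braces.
Answer: {}

Derivation:
Constraint 1 (Z != X) on D(Z)={3,5,7,8,9,10} D(X)={4,6,7,8,10}: no change
Constraint 2 (X < Z) on D(X)={4,6,7,8,10} D(Z)={3,5,7,8,9,10}: X {4,6,7,8,10}->{4,6,7,8}; Z {3,5,7,8,9,10}->{5,7,8,9,10}
Constraint 3 (W != Z) on D(W)={5,6,7,8,9,10} D(Z)={5,7,8,9,10}: no change
Constraint 4 (Z + W = X) on D(Z)={5,7,8,9,10} D(W)={5,6,7,8,9,10} D(X)={4,6,7,8}: Z {5,7,8,9,10}->{}; W {5,6,7,8,9,10}->{}; X {4,6,7,8}->{}
So after all 4 constraints: D(X) = {}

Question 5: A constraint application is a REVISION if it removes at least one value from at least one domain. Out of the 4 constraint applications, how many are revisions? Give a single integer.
Constraint 1 (Z != X) on D(Z)={3,5,7,8,9,10} D(X)={4,6,7,8,10}: no change => not a revision
Constraint 2 (X < Z) on D(X)={4,6,7,8,10} D(Z)={3,5,7,8,9,10}: X {4,6,7,8,10}->{4,6,7,8}; Z {3,5,7,8,9,10}->{5,7,8,9,10} => REVISION
Constraint 3 (W != Z) on D(W)={5,6,7,8,9,10} D(Z)={5,7,8,9,10}: no change => not a revision
Constraint 4 (Z + W = X) on D(Z)={5,7,8,9,10} D(W)={5,6,7,8,9,10} D(X)={4,6,7,8}: Z {5,7,8,9,10}->{}; W {5,6,7,8,9,10}->{}; X {4,6,7,8}->{} => REVISION
Total revisions = 2

Answer: 2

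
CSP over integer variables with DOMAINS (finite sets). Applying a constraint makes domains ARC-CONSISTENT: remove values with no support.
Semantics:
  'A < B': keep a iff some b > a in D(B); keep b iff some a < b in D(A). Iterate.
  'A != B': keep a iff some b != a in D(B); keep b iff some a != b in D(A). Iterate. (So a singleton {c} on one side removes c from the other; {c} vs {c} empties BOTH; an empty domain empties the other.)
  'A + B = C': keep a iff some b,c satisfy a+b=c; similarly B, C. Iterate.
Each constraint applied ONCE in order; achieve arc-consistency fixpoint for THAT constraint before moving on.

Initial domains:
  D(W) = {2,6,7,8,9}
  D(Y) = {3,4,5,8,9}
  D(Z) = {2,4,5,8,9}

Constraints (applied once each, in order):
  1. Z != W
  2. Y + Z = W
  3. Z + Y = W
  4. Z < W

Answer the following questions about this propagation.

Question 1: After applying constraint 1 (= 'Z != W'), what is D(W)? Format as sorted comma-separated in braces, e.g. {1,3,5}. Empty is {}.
Answer: {2,6,7,8,9}

Derivation:
Constraint 1 (Z != W) on D(Z)={2,4,5,8,9} D(W)={2,6,7,8,9}: no change
So after constraint 1: D(W) = {2,6,7,8,9}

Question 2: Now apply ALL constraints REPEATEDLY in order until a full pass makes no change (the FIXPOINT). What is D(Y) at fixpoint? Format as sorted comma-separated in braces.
Answer: {3,4,5}

Derivation:
pass 0 (initial): D(Y)={3,4,5,8,9}
pass 1: W {2,6,7,8,9}->{6,7,8,9}; Y {3,4,5,8,9}->{3,4,5}; Z {2,4,5,8,9}->{2,4,5}
pass 2: no change
Fixpoint after 2 passes: D(Y) = {3,4,5}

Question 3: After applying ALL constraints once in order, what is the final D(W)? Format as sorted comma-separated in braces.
Constraint 1 (Z != W) on D(Z)={2,4,5,8,9} D(W)={2,6,7,8,9}: no change
Constraint 2 (Y + Z = W) on D(Y)={3,4,5,8,9} D(Z)={2,4,5,8,9} D(W)={2,6,7,8,9}: Y {3,4,5,8,9}->{3,4,5}; Z {2,4,5,8,9}->{2,4,5}; W {2,6,7,8,9}->{6,7,8,9}
Constraint 3 (Z + Y = W) on D(Z)={2,4,5} D(Y)={3,4,5} D(W)={6,7,8,9}: no change
Constraint 4 (Z < W) on D(Z)={2,4,5} D(W)={6,7,8,9}: no change
So after all 4 constraints: D(W) = {6,7,8,9}

Answer: {6,7,8,9}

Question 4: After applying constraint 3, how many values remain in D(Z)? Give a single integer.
Constraint 1 (Z != W) on D(Z)={2,4,5,8,9} D(W)={2,6,7,8,9}: no change
Constraint 2 (Y + Z = W) on D(Y)={3,4,5,8,9} D(Z)={2,4,5,8,9} D(W)={2,6,7,8,9}: Y {3,4,5,8,9}->{3,4,5}; Z {2,4,5,8,9}->{2,4,5}; W {2,6,7,8,9}->{6,7,8,9}
Constraint 3 (Z + Y = W) on D(Z)={2,4,5} D(Y)={3,4,5} D(W)={6,7,8,9}: no change
So after constraint 3: D(Z)={2,4,5}, size = 3

Answer: 3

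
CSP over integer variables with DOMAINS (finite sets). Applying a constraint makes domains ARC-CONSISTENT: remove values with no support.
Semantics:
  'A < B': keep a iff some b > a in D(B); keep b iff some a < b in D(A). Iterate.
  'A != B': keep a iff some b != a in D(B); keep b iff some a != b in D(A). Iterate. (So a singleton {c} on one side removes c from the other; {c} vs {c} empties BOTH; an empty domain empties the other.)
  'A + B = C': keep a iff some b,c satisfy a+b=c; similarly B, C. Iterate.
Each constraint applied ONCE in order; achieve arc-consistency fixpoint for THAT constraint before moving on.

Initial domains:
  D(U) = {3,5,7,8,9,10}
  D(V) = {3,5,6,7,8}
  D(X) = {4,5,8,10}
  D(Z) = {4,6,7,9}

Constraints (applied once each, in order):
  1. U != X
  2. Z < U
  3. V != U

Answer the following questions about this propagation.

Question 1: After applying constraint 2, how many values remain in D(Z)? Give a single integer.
Constraint 1 (U != X) on D(U)={3,5,7,8,9,10} D(X)={4,5,8,10}: no change
Constraint 2 (Z < U) on D(Z)={4,6,7,9} D(U)={3,5,7,8,9,10}: U {3,5,7,8,9,10}->{5,7,8,9,10}
So after constraint 2: D(Z)={4,6,7,9}, size = 4

Answer: 4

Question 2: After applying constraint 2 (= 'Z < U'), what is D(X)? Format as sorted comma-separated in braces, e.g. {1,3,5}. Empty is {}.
Answer: {4,5,8,10}

Derivation:
Constraint 1 (U != X) on D(U)={3,5,7,8,9,10} D(X)={4,5,8,10}: no change
Constraint 2 (Z < U) on D(Z)={4,6,7,9} D(U)={3,5,7,8,9,10}: U {3,5,7,8,9,10}->{5,7,8,9,10}
So after constraint 2: D(X) = {4,5,8,10}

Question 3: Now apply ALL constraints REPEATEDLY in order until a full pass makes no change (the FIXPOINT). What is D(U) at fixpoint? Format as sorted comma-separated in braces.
pass 0 (initial): D(U)={3,5,7,8,9,10}
pass 1: U {3,5,7,8,9,10}->{5,7,8,9,10}
pass 2: no change
Fixpoint after 2 passes: D(U) = {5,7,8,9,10}

Answer: {5,7,8,9,10}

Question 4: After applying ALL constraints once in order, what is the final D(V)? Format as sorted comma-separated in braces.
Constraint 1 (U != X) on D(U)={3,5,7,8,9,10} D(X)={4,5,8,10}: no change
Constraint 2 (Z < U) on D(Z)={4,6,7,9} D(U)={3,5,7,8,9,10}: U {3,5,7,8,9,10}->{5,7,8,9,10}
Constraint 3 (V != U) on D(V)={3,5,6,7,8} D(U)={5,7,8,9,10}: no change
So after all 3 constraints: D(V) = {3,5,6,7,8}

Answer: {3,5,6,7,8}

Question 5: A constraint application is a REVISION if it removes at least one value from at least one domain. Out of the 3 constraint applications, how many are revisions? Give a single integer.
Answer: 1

Derivation:
Constraint 1 (U != X) on D(U)={3,5,7,8,9,10} D(X)={4,5,8,10}: no change => not a revision
Constraint 2 (Z < U) on D(Z)={4,6,7,9} D(U)={3,5,7,8,9,10}: U {3,5,7,8,9,10}->{5,7,8,9,10} => REVISION
Constraint 3 (V != U) on D(V)={3,5,6,7,8} D(U)={5,7,8,9,10}: no change => not a revision
Total revisions = 1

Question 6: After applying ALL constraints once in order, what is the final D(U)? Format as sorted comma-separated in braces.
Answer: {5,7,8,9,10}

Derivation:
Constraint 1 (U != X) on D(U)={3,5,7,8,9,10} D(X)={4,5,8,10}: no change
Constraint 2 (Z < U) on D(Z)={4,6,7,9} D(U)={3,5,7,8,9,10}: U {3,5,7,8,9,10}->{5,7,8,9,10}
Constraint 3 (V != U) on D(V)={3,5,6,7,8} D(U)={5,7,8,9,10}: no change
So after all 3 constraints: D(U) = {5,7,8,9,10}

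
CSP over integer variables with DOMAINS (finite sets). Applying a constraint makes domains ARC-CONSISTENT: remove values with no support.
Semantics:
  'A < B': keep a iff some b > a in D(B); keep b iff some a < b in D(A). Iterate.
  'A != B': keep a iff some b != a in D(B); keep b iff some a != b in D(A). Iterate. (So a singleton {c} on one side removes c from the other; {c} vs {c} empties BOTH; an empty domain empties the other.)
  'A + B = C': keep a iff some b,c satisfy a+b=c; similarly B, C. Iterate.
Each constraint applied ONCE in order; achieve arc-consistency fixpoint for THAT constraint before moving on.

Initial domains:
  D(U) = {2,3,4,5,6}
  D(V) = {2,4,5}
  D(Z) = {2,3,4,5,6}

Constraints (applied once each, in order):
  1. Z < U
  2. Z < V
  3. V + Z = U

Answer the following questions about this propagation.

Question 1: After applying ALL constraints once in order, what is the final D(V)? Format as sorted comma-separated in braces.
Answer: {4}

Derivation:
Constraint 1 (Z < U) on D(Z)={2,3,4,5,6} D(U)={2,3,4,5,6}: Z {2,3,4,5,6}->{2,3,4,5}; U {2,3,4,5,6}->{3,4,5,6}
Constraint 2 (Z < V) on D(Z)={2,3,4,5} D(V)={2,4,5}: Z {2,3,4,5}->{2,3,4}; V {2,4,5}->{4,5}
Constraint 3 (V + Z = U) on D(V)={4,5} D(Z)={2,3,4} D(U)={3,4,5,6}: V {4,5}->{4}; Z {2,3,4}->{2}; U {3,4,5,6}->{6}
So after all 3 constraints: D(V) = {4}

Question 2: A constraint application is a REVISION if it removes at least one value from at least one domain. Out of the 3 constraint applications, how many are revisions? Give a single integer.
Constraint 1 (Z < U) on D(Z)={2,3,4,5,6} D(U)={2,3,4,5,6}: Z {2,3,4,5,6}->{2,3,4,5}; U {2,3,4,5,6}->{3,4,5,6} => REVISION
Constraint 2 (Z < V) on D(Z)={2,3,4,5} D(V)={2,4,5}: Z {2,3,4,5}->{2,3,4}; V {2,4,5}->{4,5} => REVISION
Constraint 3 (V + Z = U) on D(V)={4,5} D(Z)={2,3,4} D(U)={3,4,5,6}: V {4,5}->{4}; Z {2,3,4}->{2}; U {3,4,5,6}->{6} => REVISION
Total revisions = 3

Answer: 3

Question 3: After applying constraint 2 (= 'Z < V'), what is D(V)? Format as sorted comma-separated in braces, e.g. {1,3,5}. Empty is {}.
Constraint 1 (Z < U) on D(Z)={2,3,4,5,6} D(U)={2,3,4,5,6}: Z {2,3,4,5,6}->{2,3,4,5}; U {2,3,4,5,6}->{3,4,5,6}
Constraint 2 (Z < V) on D(Z)={2,3,4,5} D(V)={2,4,5}: Z {2,3,4,5}->{2,3,4}; V {2,4,5}->{4,5}
So after constraint 2: D(V) = {4,5}

Answer: {4,5}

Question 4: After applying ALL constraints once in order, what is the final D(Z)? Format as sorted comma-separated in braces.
Constraint 1 (Z < U) on D(Z)={2,3,4,5,6} D(U)={2,3,4,5,6}: Z {2,3,4,5,6}->{2,3,4,5}; U {2,3,4,5,6}->{3,4,5,6}
Constraint 2 (Z < V) on D(Z)={2,3,4,5} D(V)={2,4,5}: Z {2,3,4,5}->{2,3,4}; V {2,4,5}->{4,5}
Constraint 3 (V + Z = U) on D(V)={4,5} D(Z)={2,3,4} D(U)={3,4,5,6}: V {4,5}->{4}; Z {2,3,4}->{2}; U {3,4,5,6}->{6}
So after all 3 constraints: D(Z) = {2}

Answer: {2}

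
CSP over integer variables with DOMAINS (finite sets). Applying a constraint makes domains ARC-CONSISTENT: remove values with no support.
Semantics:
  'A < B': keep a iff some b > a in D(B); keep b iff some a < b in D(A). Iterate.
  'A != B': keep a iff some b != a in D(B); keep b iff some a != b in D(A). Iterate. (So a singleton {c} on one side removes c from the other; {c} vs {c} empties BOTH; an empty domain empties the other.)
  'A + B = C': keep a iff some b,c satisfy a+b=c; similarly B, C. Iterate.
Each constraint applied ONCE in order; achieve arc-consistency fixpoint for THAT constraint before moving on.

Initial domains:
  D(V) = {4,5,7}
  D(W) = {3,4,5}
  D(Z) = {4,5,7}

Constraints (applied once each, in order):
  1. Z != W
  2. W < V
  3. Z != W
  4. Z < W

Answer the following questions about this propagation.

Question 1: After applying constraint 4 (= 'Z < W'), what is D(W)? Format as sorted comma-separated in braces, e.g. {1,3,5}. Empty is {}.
Answer: {5}

Derivation:
Constraint 1 (Z != W) on D(Z)={4,5,7} D(W)={3,4,5}: no change
Constraint 2 (W < V) on D(W)={3,4,5} D(V)={4,5,7}: no change
Constraint 3 (Z != W) on D(Z)={4,5,7} D(W)={3,4,5}: no change
Constraint 4 (Z < W) on D(Z)={4,5,7} D(W)={3,4,5}: Z {4,5,7}->{4}; W {3,4,5}->{5}
So after constraint 4: D(W) = {5}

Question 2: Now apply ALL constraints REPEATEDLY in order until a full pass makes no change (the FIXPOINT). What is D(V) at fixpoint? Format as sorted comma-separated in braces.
Answer: {7}

Derivation:
pass 0 (initial): D(V)={4,5,7}
pass 1: W {3,4,5}->{5}; Z {4,5,7}->{4}
pass 2: V {4,5,7}->{7}
pass 3: no change
Fixpoint after 3 passes: D(V) = {7}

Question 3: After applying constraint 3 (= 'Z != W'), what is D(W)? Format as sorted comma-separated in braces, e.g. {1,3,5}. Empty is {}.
Constraint 1 (Z != W) on D(Z)={4,5,7} D(W)={3,4,5}: no change
Constraint 2 (W < V) on D(W)={3,4,5} D(V)={4,5,7}: no change
Constraint 3 (Z != W) on D(Z)={4,5,7} D(W)={3,4,5}: no change
So after constraint 3: D(W) = {3,4,5}

Answer: {3,4,5}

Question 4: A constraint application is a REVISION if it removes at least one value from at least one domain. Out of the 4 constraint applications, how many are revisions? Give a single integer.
Constraint 1 (Z != W) on D(Z)={4,5,7} D(W)={3,4,5}: no change => not a revision
Constraint 2 (W < V) on D(W)={3,4,5} D(V)={4,5,7}: no change => not a revision
Constraint 3 (Z != W) on D(Z)={4,5,7} D(W)={3,4,5}: no change => not a revision
Constraint 4 (Z < W) on D(Z)={4,5,7} D(W)={3,4,5}: Z {4,5,7}->{4}; W {3,4,5}->{5} => REVISION
Total revisions = 1

Answer: 1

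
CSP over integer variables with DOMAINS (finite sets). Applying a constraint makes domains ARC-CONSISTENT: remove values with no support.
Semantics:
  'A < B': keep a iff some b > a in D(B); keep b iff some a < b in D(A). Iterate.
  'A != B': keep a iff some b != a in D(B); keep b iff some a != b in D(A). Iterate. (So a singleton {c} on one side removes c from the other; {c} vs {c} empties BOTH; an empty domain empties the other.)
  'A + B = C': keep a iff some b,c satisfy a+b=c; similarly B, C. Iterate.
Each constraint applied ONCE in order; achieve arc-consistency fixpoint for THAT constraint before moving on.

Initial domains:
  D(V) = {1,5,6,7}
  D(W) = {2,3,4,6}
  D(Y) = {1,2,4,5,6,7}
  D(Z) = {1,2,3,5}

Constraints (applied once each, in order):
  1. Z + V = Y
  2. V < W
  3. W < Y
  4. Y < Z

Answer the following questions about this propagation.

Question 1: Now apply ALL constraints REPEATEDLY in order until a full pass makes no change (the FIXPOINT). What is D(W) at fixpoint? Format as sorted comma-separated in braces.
Answer: {}

Derivation:
pass 0 (initial): D(W)={2,3,4,6}
pass 1: V {1,5,6,7}->{1,5}; Y {1,2,4,5,6,7}->{4}; Z {1,2,3,5}->{5}
pass 2: V {1,5}->{}; W {2,3,4,6}->{}; Y {4}->{}; Z {5}->{}
pass 3: no change
Fixpoint after 3 passes: D(W) = {}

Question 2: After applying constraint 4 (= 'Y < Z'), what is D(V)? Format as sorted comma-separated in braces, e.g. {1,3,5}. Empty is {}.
Answer: {1,5}

Derivation:
Constraint 1 (Z + V = Y) on D(Z)={1,2,3,5} D(V)={1,5,6,7} D(Y)={1,2,4,5,6,7}: V {1,5,6,7}->{1,5,6}; Y {1,2,4,5,6,7}->{2,4,6,7}
Constraint 2 (V < W) on D(V)={1,5,6} D(W)={2,3,4,6}: V {1,5,6}->{1,5}
Constraint 3 (W < Y) on D(W)={2,3,4,6} D(Y)={2,4,6,7}: Y {2,4,6,7}->{4,6,7}
Constraint 4 (Y < Z) on D(Y)={4,6,7} D(Z)={1,2,3,5}: Y {4,6,7}->{4}; Z {1,2,3,5}->{5}
So after constraint 4: D(V) = {1,5}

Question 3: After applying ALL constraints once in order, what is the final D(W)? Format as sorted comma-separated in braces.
Answer: {2,3,4,6}

Derivation:
Constraint 1 (Z + V = Y) on D(Z)={1,2,3,5} D(V)={1,5,6,7} D(Y)={1,2,4,5,6,7}: V {1,5,6,7}->{1,5,6}; Y {1,2,4,5,6,7}->{2,4,6,7}
Constraint 2 (V < W) on D(V)={1,5,6} D(W)={2,3,4,6}: V {1,5,6}->{1,5}
Constraint 3 (W < Y) on D(W)={2,3,4,6} D(Y)={2,4,6,7}: Y {2,4,6,7}->{4,6,7}
Constraint 4 (Y < Z) on D(Y)={4,6,7} D(Z)={1,2,3,5}: Y {4,6,7}->{4}; Z {1,2,3,5}->{5}
So after all 4 constraints: D(W) = {2,3,4,6}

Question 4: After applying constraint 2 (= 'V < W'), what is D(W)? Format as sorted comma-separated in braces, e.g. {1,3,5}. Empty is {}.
Constraint 1 (Z + V = Y) on D(Z)={1,2,3,5} D(V)={1,5,6,7} D(Y)={1,2,4,5,6,7}: V {1,5,6,7}->{1,5,6}; Y {1,2,4,5,6,7}->{2,4,6,7}
Constraint 2 (V < W) on D(V)={1,5,6} D(W)={2,3,4,6}: V {1,5,6}->{1,5}
So after constraint 2: D(W) = {2,3,4,6}

Answer: {2,3,4,6}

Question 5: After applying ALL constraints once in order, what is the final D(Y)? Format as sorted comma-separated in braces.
Constraint 1 (Z + V = Y) on D(Z)={1,2,3,5} D(V)={1,5,6,7} D(Y)={1,2,4,5,6,7}: V {1,5,6,7}->{1,5,6}; Y {1,2,4,5,6,7}->{2,4,6,7}
Constraint 2 (V < W) on D(V)={1,5,6} D(W)={2,3,4,6}: V {1,5,6}->{1,5}
Constraint 3 (W < Y) on D(W)={2,3,4,6} D(Y)={2,4,6,7}: Y {2,4,6,7}->{4,6,7}
Constraint 4 (Y < Z) on D(Y)={4,6,7} D(Z)={1,2,3,5}: Y {4,6,7}->{4}; Z {1,2,3,5}->{5}
So after all 4 constraints: D(Y) = {4}

Answer: {4}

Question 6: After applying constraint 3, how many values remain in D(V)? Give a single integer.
Constraint 1 (Z + V = Y) on D(Z)={1,2,3,5} D(V)={1,5,6,7} D(Y)={1,2,4,5,6,7}: V {1,5,6,7}->{1,5,6}; Y {1,2,4,5,6,7}->{2,4,6,7}
Constraint 2 (V < W) on D(V)={1,5,6} D(W)={2,3,4,6}: V {1,5,6}->{1,5}
Constraint 3 (W < Y) on D(W)={2,3,4,6} D(Y)={2,4,6,7}: Y {2,4,6,7}->{4,6,7}
So after constraint 3: D(V)={1,5}, size = 2

Answer: 2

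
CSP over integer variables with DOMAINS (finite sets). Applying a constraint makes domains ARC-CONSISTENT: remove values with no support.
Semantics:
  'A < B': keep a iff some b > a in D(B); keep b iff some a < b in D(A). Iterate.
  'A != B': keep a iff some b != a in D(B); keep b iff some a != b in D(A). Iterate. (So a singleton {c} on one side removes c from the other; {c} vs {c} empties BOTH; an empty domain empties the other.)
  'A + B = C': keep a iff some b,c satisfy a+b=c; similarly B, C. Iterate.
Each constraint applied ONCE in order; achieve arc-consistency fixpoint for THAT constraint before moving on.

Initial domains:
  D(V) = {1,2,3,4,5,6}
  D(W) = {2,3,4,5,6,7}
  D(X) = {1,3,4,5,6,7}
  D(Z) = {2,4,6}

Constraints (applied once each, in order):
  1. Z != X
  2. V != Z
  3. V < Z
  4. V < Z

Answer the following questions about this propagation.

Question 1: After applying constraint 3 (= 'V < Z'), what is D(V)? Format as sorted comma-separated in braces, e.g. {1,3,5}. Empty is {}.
Constraint 1 (Z != X) on D(Z)={2,4,6} D(X)={1,3,4,5,6,7}: no change
Constraint 2 (V != Z) on D(V)={1,2,3,4,5,6} D(Z)={2,4,6}: no change
Constraint 3 (V < Z) on D(V)={1,2,3,4,5,6} D(Z)={2,4,6}: V {1,2,3,4,5,6}->{1,2,3,4,5}
So after constraint 3: D(V) = {1,2,3,4,5}

Answer: {1,2,3,4,5}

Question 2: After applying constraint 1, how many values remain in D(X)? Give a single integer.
Constraint 1 (Z != X) on D(Z)={2,4,6} D(X)={1,3,4,5,6,7}: no change
So after constraint 1: D(X)={1,3,4,5,6,7}, size = 6

Answer: 6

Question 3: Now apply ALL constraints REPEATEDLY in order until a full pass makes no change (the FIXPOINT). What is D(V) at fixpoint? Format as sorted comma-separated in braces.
pass 0 (initial): D(V)={1,2,3,4,5,6}
pass 1: V {1,2,3,4,5,6}->{1,2,3,4,5}
pass 2: no change
Fixpoint after 2 passes: D(V) = {1,2,3,4,5}

Answer: {1,2,3,4,5}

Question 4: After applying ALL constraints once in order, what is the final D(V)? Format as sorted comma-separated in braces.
Answer: {1,2,3,4,5}

Derivation:
Constraint 1 (Z != X) on D(Z)={2,4,6} D(X)={1,3,4,5,6,7}: no change
Constraint 2 (V != Z) on D(V)={1,2,3,4,5,6} D(Z)={2,4,6}: no change
Constraint 3 (V < Z) on D(V)={1,2,3,4,5,6} D(Z)={2,4,6}: V {1,2,3,4,5,6}->{1,2,3,4,5}
Constraint 4 (V < Z) on D(V)={1,2,3,4,5} D(Z)={2,4,6}: no change
So after all 4 constraints: D(V) = {1,2,3,4,5}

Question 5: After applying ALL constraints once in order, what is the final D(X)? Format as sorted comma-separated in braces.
Answer: {1,3,4,5,6,7}

Derivation:
Constraint 1 (Z != X) on D(Z)={2,4,6} D(X)={1,3,4,5,6,7}: no change
Constraint 2 (V != Z) on D(V)={1,2,3,4,5,6} D(Z)={2,4,6}: no change
Constraint 3 (V < Z) on D(V)={1,2,3,4,5,6} D(Z)={2,4,6}: V {1,2,3,4,5,6}->{1,2,3,4,5}
Constraint 4 (V < Z) on D(V)={1,2,3,4,5} D(Z)={2,4,6}: no change
So after all 4 constraints: D(X) = {1,3,4,5,6,7}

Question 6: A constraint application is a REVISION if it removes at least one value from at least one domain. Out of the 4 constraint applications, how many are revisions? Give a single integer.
Constraint 1 (Z != X) on D(Z)={2,4,6} D(X)={1,3,4,5,6,7}: no change => not a revision
Constraint 2 (V != Z) on D(V)={1,2,3,4,5,6} D(Z)={2,4,6}: no change => not a revision
Constraint 3 (V < Z) on D(V)={1,2,3,4,5,6} D(Z)={2,4,6}: V {1,2,3,4,5,6}->{1,2,3,4,5} => REVISION
Constraint 4 (V < Z) on D(V)={1,2,3,4,5} D(Z)={2,4,6}: no change => not a revision
Total revisions = 1

Answer: 1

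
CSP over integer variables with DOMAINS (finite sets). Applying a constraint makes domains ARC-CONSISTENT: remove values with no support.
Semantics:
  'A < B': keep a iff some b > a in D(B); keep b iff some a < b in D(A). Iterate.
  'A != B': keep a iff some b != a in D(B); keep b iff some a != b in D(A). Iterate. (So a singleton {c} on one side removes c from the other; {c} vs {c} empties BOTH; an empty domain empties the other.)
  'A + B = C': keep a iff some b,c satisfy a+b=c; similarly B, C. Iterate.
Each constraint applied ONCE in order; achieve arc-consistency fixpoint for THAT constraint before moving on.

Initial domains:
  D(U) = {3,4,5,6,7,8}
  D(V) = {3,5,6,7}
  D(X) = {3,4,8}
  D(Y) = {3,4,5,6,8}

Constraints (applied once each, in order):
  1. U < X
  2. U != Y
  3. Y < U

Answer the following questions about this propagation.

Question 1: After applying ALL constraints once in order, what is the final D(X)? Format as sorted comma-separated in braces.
Constraint 1 (U < X) on D(U)={3,4,5,6,7,8} D(X)={3,4,8}: U {3,4,5,6,7,8}->{3,4,5,6,7}; X {3,4,8}->{4,8}
Constraint 2 (U != Y) on D(U)={3,4,5,6,7} D(Y)={3,4,5,6,8}: no change
Constraint 3 (Y < U) on D(Y)={3,4,5,6,8} D(U)={3,4,5,6,7}: Y {3,4,5,6,8}->{3,4,5,6}; U {3,4,5,6,7}->{4,5,6,7}
So after all 3 constraints: D(X) = {4,8}

Answer: {4,8}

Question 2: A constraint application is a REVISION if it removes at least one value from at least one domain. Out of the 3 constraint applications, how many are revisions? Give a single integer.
Constraint 1 (U < X) on D(U)={3,4,5,6,7,8} D(X)={3,4,8}: U {3,4,5,6,7,8}->{3,4,5,6,7}; X {3,4,8}->{4,8} => REVISION
Constraint 2 (U != Y) on D(U)={3,4,5,6,7} D(Y)={3,4,5,6,8}: no change => not a revision
Constraint 3 (Y < U) on D(Y)={3,4,5,6,8} D(U)={3,4,5,6,7}: Y {3,4,5,6,8}->{3,4,5,6}; U {3,4,5,6,7}->{4,5,6,7} => REVISION
Total revisions = 2

Answer: 2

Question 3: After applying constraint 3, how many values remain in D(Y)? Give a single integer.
Constraint 1 (U < X) on D(U)={3,4,5,6,7,8} D(X)={3,4,8}: U {3,4,5,6,7,8}->{3,4,5,6,7}; X {3,4,8}->{4,8}
Constraint 2 (U != Y) on D(U)={3,4,5,6,7} D(Y)={3,4,5,6,8}: no change
Constraint 3 (Y < U) on D(Y)={3,4,5,6,8} D(U)={3,4,5,6,7}: Y {3,4,5,6,8}->{3,4,5,6}; U {3,4,5,6,7}->{4,5,6,7}
So after constraint 3: D(Y)={3,4,5,6}, size = 4

Answer: 4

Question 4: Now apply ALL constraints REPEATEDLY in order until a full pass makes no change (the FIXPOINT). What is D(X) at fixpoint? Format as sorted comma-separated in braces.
pass 0 (initial): D(X)={3,4,8}
pass 1: U {3,4,5,6,7,8}->{4,5,6,7}; X {3,4,8}->{4,8}; Y {3,4,5,6,8}->{3,4,5,6}
pass 2: X {4,8}->{8}
pass 3: no change
Fixpoint after 3 passes: D(X) = {8}

Answer: {8}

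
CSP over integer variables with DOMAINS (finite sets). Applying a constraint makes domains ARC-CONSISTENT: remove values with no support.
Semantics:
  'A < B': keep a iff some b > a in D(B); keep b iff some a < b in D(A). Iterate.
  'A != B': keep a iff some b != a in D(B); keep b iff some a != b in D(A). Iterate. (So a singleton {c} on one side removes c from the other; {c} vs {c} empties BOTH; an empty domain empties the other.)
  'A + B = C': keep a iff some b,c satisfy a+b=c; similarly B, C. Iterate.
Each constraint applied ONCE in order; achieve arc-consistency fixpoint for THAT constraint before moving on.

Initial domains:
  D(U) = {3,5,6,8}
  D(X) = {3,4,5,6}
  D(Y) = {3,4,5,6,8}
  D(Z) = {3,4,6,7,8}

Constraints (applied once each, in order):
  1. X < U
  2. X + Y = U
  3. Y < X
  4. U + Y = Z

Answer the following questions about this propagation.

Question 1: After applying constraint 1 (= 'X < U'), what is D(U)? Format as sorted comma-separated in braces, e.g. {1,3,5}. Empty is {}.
Constraint 1 (X < U) on D(X)={3,4,5,6} D(U)={3,5,6,8}: U {3,5,6,8}->{5,6,8}
So after constraint 1: D(U) = {5,6,8}

Answer: {5,6,8}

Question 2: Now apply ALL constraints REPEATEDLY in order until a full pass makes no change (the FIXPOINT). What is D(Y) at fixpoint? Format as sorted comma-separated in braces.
pass 0 (initial): D(Y)={3,4,5,6,8}
pass 1: U {3,5,6,8}->{}; X {3,4,5,6}->{4,5}; Y {3,4,5,6,8}->{}; Z {3,4,6,7,8}->{}
pass 2: X {4,5}->{}
pass 3: no change
Fixpoint after 3 passes: D(Y) = {}

Answer: {}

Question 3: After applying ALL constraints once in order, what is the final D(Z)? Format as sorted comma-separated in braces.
Answer: {}

Derivation:
Constraint 1 (X < U) on D(X)={3,4,5,6} D(U)={3,5,6,8}: U {3,5,6,8}->{5,6,8}
Constraint 2 (X + Y = U) on D(X)={3,4,5,6} D(Y)={3,4,5,6,8} D(U)={5,6,8}: X {3,4,5,6}->{3,4,5}; Y {3,4,5,6,8}->{3,4,5}; U {5,6,8}->{6,8}
Constraint 3 (Y < X) on D(Y)={3,4,5} D(X)={3,4,5}: Y {3,4,5}->{3,4}; X {3,4,5}->{4,5}
Constraint 4 (U + Y = Z) on D(U)={6,8} D(Y)={3,4} D(Z)={3,4,6,7,8}: U {6,8}->{}; Y {3,4}->{}; Z {3,4,6,7,8}->{}
So after all 4 constraints: D(Z) = {}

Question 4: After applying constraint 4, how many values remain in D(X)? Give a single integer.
Constraint 1 (X < U) on D(X)={3,4,5,6} D(U)={3,5,6,8}: U {3,5,6,8}->{5,6,8}
Constraint 2 (X + Y = U) on D(X)={3,4,5,6} D(Y)={3,4,5,6,8} D(U)={5,6,8}: X {3,4,5,6}->{3,4,5}; Y {3,4,5,6,8}->{3,4,5}; U {5,6,8}->{6,8}
Constraint 3 (Y < X) on D(Y)={3,4,5} D(X)={3,4,5}: Y {3,4,5}->{3,4}; X {3,4,5}->{4,5}
Constraint 4 (U + Y = Z) on D(U)={6,8} D(Y)={3,4} D(Z)={3,4,6,7,8}: U {6,8}->{}; Y {3,4}->{}; Z {3,4,6,7,8}->{}
So after constraint 4: D(X)={4,5}, size = 2

Answer: 2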